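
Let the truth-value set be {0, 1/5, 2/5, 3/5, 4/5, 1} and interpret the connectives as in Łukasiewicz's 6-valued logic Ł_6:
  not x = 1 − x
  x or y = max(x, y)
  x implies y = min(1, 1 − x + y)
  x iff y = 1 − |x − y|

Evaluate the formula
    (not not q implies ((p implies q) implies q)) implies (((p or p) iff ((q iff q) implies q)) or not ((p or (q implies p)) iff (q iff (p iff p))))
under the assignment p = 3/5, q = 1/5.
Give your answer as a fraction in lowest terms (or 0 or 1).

4/5

not q = not 1/5 = 4/5
not not q = not 4/5 = 1/5
p implies q = 3/5 implies 1/5 = 3/5
(p implies q) implies q = 3/5 implies 1/5 = 3/5
not not q implies ((p implies q) implies q) = 1/5 implies 3/5 = 1
p or p = 3/5 or 3/5 = 3/5
q iff q = 1/5 iff 1/5 = 1
(q iff q) implies q = 1 implies 1/5 = 1/5
(p or p) iff ((q iff q) implies q) = 3/5 iff 1/5 = 3/5
q implies p = 1/5 implies 3/5 = 1
p or (q implies p) = 3/5 or 1 = 1
p iff p = 3/5 iff 3/5 = 1
q iff (p iff p) = 1/5 iff 1 = 1/5
(p or (q implies p)) iff (q iff (p iff p)) = 1 iff 1/5 = 1/5
not ((p or (q implies p)) iff (q iff (p iff p))) = not 1/5 = 4/5
((p or p) iff ((q iff q) implies q)) or not ((p or (q implies p)) iff (q iff (p iff p))) = 3/5 or 4/5 = 4/5
(not not q implies ((p implies q) implies q)) implies (((p or p) iff ((q iff q) implies q)) or not ((p or (q implies p)) iff (q iff (p iff p)))) = 1 implies 4/5 = 4/5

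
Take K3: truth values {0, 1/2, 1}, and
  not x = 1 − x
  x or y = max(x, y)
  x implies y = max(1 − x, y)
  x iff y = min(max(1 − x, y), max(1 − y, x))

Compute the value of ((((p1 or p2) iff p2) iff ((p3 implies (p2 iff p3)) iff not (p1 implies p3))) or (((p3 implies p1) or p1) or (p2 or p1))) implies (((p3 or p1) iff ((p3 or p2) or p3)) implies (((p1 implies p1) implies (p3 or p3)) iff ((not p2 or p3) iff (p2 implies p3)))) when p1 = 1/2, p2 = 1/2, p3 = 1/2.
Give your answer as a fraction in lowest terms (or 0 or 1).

1/2

p1 or p2 = 1/2 or 1/2 = 1/2
(p1 or p2) iff p2 = 1/2 iff 1/2 = 1/2
p2 iff p3 = 1/2 iff 1/2 = 1/2
p3 implies (p2 iff p3) = 1/2 implies 1/2 = 1/2
p1 implies p3 = 1/2 implies 1/2 = 1/2
not (p1 implies p3) = not 1/2 = 1/2
(p3 implies (p2 iff p3)) iff not (p1 implies p3) = 1/2 iff 1/2 = 1/2
((p1 or p2) iff p2) iff ((p3 implies (p2 iff p3)) iff not (p1 implies p3)) = 1/2 iff 1/2 = 1/2
p3 implies p1 = 1/2 implies 1/2 = 1/2
(p3 implies p1) or p1 = 1/2 or 1/2 = 1/2
p2 or p1 = 1/2 or 1/2 = 1/2
((p3 implies p1) or p1) or (p2 or p1) = 1/2 or 1/2 = 1/2
(((p1 or p2) iff p2) iff ((p3 implies (p2 iff p3)) iff not (p1 implies p3))) or (((p3 implies p1) or p1) or (p2 or p1)) = 1/2 or 1/2 = 1/2
p3 or p1 = 1/2 or 1/2 = 1/2
p3 or p2 = 1/2 or 1/2 = 1/2
(p3 or p2) or p3 = 1/2 or 1/2 = 1/2
(p3 or p1) iff ((p3 or p2) or p3) = 1/2 iff 1/2 = 1/2
p1 implies p1 = 1/2 implies 1/2 = 1/2
p3 or p3 = 1/2 or 1/2 = 1/2
(p1 implies p1) implies (p3 or p3) = 1/2 implies 1/2 = 1/2
not p2 = not 1/2 = 1/2
not p2 or p3 = 1/2 or 1/2 = 1/2
p2 implies p3 = 1/2 implies 1/2 = 1/2
(not p2 or p3) iff (p2 implies p3) = 1/2 iff 1/2 = 1/2
((p1 implies p1) implies (p3 or p3)) iff ((not p2 or p3) iff (p2 implies p3)) = 1/2 iff 1/2 = 1/2
((p3 or p1) iff ((p3 or p2) or p3)) implies (((p1 implies p1) implies (p3 or p3)) iff ((not p2 or p3) iff (p2 implies p3))) = 1/2 implies 1/2 = 1/2
((((p1 or p2) iff p2) iff ((p3 implies (p2 iff p3)) iff not (p1 implies p3))) or (((p3 implies p1) or p1) or (p2 or p1))) implies (((p3 or p1) iff ((p3 or p2) or p3)) implies (((p1 implies p1) implies (p3 or p3)) iff ((not p2 or p3) iff (p2 implies p3)))) = 1/2 implies 1/2 = 1/2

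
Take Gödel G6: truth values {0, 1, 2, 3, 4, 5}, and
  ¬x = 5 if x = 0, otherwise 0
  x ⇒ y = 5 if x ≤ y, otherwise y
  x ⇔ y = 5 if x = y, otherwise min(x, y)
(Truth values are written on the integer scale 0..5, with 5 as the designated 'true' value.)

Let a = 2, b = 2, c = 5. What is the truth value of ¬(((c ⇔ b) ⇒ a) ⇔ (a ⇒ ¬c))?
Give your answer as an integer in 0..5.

c ⇔ b = 5 ⇔ 2 = 2
(c ⇔ b) ⇒ a = 2 ⇒ 2 = 5
¬c = ¬5 = 0
a ⇒ ¬c = 2 ⇒ 0 = 0
((c ⇔ b) ⇒ a) ⇔ (a ⇒ ¬c) = 5 ⇔ 0 = 0
¬(((c ⇔ b) ⇒ a) ⇔ (a ⇒ ¬c)) = ¬0 = 5

5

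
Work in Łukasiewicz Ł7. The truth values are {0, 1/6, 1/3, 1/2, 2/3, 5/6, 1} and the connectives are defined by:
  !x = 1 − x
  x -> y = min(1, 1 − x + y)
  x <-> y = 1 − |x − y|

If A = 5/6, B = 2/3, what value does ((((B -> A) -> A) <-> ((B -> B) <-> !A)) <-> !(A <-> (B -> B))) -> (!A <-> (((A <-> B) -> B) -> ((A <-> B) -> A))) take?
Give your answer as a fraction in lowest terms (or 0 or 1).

1/3

B -> A = 2/3 -> 5/6 = 1
(B -> A) -> A = 1 -> 5/6 = 5/6
B -> B = 2/3 -> 2/3 = 1
!A = !5/6 = 1/6
(B -> B) <-> !A = 1 <-> 1/6 = 1/6
((B -> A) -> A) <-> ((B -> B) <-> !A) = 5/6 <-> 1/6 = 1/3
B -> B = 2/3 -> 2/3 = 1
A <-> (B -> B) = 5/6 <-> 1 = 5/6
!(A <-> (B -> B)) = !5/6 = 1/6
(((B -> A) -> A) <-> ((B -> B) <-> !A)) <-> !(A <-> (B -> B)) = 1/3 <-> 1/6 = 5/6
!A = !5/6 = 1/6
A <-> B = 5/6 <-> 2/3 = 5/6
(A <-> B) -> B = 5/6 -> 2/3 = 5/6
A <-> B = 5/6 <-> 2/3 = 5/6
(A <-> B) -> A = 5/6 -> 5/6 = 1
((A <-> B) -> B) -> ((A <-> B) -> A) = 5/6 -> 1 = 1
!A <-> (((A <-> B) -> B) -> ((A <-> B) -> A)) = 1/6 <-> 1 = 1/6
((((B -> A) -> A) <-> ((B -> B) <-> !A)) <-> !(A <-> (B -> B))) -> (!A <-> (((A <-> B) -> B) -> ((A <-> B) -> A))) = 5/6 -> 1/6 = 1/3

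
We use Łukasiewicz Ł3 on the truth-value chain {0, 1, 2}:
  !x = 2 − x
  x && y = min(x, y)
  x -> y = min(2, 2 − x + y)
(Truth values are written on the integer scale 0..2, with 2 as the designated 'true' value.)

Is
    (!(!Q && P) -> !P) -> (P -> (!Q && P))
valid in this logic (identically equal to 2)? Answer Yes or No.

P = 0, Q = 0 ↦ 2
P = 0, Q = 1 ↦ 2
P = 0, Q = 2 ↦ 2
P = 1, Q = 0 ↦ 2
P = 1, Q = 1 ↦ 2
P = 1, Q = 2 ↦ 2
P = 2, Q = 0 ↦ 2
P = 2, Q = 1 ↦ 2
P = 2, Q = 2 ↦ 2
Every assignment gives a value ≥ 2.

Yes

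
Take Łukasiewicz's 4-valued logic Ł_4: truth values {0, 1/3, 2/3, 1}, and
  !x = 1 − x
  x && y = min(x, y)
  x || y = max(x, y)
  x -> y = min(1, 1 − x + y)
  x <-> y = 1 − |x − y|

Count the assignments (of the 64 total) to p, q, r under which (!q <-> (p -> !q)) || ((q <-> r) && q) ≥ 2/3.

value 1: 31 assignments (counts)
value 2/3: 27 assignments (counts)
value 1/3: 5 assignments
value 0: 1 assignment
So 58 of the 64 assignments meet the threshold.

58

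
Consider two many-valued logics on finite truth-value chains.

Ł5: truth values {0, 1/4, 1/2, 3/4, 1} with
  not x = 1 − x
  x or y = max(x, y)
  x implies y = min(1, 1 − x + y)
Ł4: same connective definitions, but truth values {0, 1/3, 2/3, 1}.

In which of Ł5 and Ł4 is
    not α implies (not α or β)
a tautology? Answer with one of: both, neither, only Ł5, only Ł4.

both

In Ł5: every assignment gives 1 — tautology.
In Ł4: every assignment gives 1 — tautology.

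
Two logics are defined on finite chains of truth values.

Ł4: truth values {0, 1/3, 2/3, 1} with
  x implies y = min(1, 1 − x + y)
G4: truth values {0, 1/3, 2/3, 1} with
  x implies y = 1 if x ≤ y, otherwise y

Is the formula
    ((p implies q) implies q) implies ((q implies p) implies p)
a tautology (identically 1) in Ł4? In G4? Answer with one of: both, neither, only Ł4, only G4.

In Ł4: every assignment gives 1 — tautology.
In G4: at p = 1/3, q = 0 the value is 1/3 — not a tautology.

only Ł4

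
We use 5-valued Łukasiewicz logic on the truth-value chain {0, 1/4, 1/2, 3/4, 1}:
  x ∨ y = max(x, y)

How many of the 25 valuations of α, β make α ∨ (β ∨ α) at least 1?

value 1: 9 assignments (counts)
value 3/4: 7 assignments
value 1/2: 5 assignments
value 1/4: 3 assignments
value 0: 1 assignment
So 9 of the 25 assignments meet the threshold.

9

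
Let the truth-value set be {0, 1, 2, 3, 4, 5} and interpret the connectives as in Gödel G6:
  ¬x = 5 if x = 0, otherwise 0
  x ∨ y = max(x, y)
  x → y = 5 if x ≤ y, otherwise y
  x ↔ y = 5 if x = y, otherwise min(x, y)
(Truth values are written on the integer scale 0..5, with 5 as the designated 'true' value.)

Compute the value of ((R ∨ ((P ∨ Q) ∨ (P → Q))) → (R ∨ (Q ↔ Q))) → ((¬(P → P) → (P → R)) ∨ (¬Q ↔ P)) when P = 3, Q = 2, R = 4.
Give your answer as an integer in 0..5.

P ∨ Q = 3 ∨ 2 = 3
P → Q = 3 → 2 = 2
(P ∨ Q) ∨ (P → Q) = 3 ∨ 2 = 3
R ∨ ((P ∨ Q) ∨ (P → Q)) = 4 ∨ 3 = 4
Q ↔ Q = 2 ↔ 2 = 5
R ∨ (Q ↔ Q) = 4 ∨ 5 = 5
(R ∨ ((P ∨ Q) ∨ (P → Q))) → (R ∨ (Q ↔ Q)) = 4 → 5 = 5
P → P = 3 → 3 = 5
¬(P → P) = ¬5 = 0
P → R = 3 → 4 = 5
¬(P → P) → (P → R) = 0 → 5 = 5
¬Q = ¬2 = 0
¬Q ↔ P = 0 ↔ 3 = 0
(¬(P → P) → (P → R)) ∨ (¬Q ↔ P) = 5 ∨ 0 = 5
((R ∨ ((P ∨ Q) ∨ (P → Q))) → (R ∨ (Q ↔ Q))) → ((¬(P → P) → (P → R)) ∨ (¬Q ↔ P)) = 5 → 5 = 5

5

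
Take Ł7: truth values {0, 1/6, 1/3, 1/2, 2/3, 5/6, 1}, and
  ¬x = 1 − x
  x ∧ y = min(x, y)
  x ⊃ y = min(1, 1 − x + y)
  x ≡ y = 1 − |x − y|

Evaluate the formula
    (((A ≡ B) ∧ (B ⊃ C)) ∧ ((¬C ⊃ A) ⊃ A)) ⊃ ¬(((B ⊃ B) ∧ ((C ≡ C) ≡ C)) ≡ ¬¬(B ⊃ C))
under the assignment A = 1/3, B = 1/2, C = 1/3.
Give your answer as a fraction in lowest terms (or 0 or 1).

A ≡ B = 1/3 ≡ 1/2 = 5/6
B ⊃ C = 1/2 ⊃ 1/3 = 5/6
(A ≡ B) ∧ (B ⊃ C) = 5/6 ∧ 5/6 = 5/6
¬C = ¬1/3 = 2/3
¬C ⊃ A = 2/3 ⊃ 1/3 = 2/3
(¬C ⊃ A) ⊃ A = 2/3 ⊃ 1/3 = 2/3
((A ≡ B) ∧ (B ⊃ C)) ∧ ((¬C ⊃ A) ⊃ A) = 5/6 ∧ 2/3 = 2/3
B ⊃ B = 1/2 ⊃ 1/2 = 1
C ≡ C = 1/3 ≡ 1/3 = 1
(C ≡ C) ≡ C = 1 ≡ 1/3 = 1/3
(B ⊃ B) ∧ ((C ≡ C) ≡ C) = 1 ∧ 1/3 = 1/3
B ⊃ C = 1/2 ⊃ 1/3 = 5/6
¬(B ⊃ C) = ¬5/6 = 1/6
¬¬(B ⊃ C) = ¬1/6 = 5/6
((B ⊃ B) ∧ ((C ≡ C) ≡ C)) ≡ ¬¬(B ⊃ C) = 1/3 ≡ 5/6 = 1/2
¬(((B ⊃ B) ∧ ((C ≡ C) ≡ C)) ≡ ¬¬(B ⊃ C)) = ¬1/2 = 1/2
(((A ≡ B) ∧ (B ⊃ C)) ∧ ((¬C ⊃ A) ⊃ A)) ⊃ ¬(((B ⊃ B) ∧ ((C ≡ C) ≡ C)) ≡ ¬¬(B ⊃ C)) = 2/3 ⊃ 1/2 = 5/6

5/6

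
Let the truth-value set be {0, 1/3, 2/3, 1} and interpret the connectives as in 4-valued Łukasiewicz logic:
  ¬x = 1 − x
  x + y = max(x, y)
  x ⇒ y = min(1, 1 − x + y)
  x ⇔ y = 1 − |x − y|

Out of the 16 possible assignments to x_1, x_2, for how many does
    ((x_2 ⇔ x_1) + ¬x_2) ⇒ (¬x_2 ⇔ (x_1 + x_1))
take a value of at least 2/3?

x_1 = 0, x_2 = 0 ↦ 0  <
x_1 = 0, x_2 = 1/3 ↦ 2/3  ≥
x_1 = 0, x_2 = 2/3 ↦ 1  ≥
x_1 = 0, x_2 = 1 ↦ 1  ≥
x_1 = 1/3, x_2 = 0 ↦ 1/3  <
x_1 = 1/3, x_2 = 1/3 ↦ 2/3  ≥
x_1 = 1/3, x_2 = 2/3 ↦ 1  ≥
x_1 = 1/3, x_2 = 1 ↦ 1  ≥
x_1 = 2/3, x_2 = 0 ↦ 2/3  ≥
x_1 = 2/3, x_2 = 1/3 ↦ 1  ≥
x_1 = 2/3, x_2 = 2/3 ↦ 2/3  ≥
x_1 = 2/3, x_2 = 1 ↦ 2/3  ≥
x_1 = 1, x_2 = 0 ↦ 1  ≥
x_1 = 1, x_2 = 1/3 ↦ 1  ≥
x_1 = 1, x_2 = 2/3 ↦ 2/3  ≥
x_1 = 1, x_2 = 1 ↦ 0  <
So 13 of the 16 assignments meet the threshold.

13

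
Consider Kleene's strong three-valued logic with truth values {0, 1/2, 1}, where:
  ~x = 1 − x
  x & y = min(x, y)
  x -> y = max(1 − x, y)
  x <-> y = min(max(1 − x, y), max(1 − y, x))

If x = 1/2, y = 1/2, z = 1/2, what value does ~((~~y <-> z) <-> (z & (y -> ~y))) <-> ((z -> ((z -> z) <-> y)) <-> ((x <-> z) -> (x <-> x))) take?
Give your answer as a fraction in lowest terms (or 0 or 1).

~y = ~1/2 = 1/2
~~y = ~1/2 = 1/2
~~y <-> z = 1/2 <-> 1/2 = 1/2
~y = ~1/2 = 1/2
y -> ~y = 1/2 -> 1/2 = 1/2
z & (y -> ~y) = 1/2 & 1/2 = 1/2
(~~y <-> z) <-> (z & (y -> ~y)) = 1/2 <-> 1/2 = 1/2
~((~~y <-> z) <-> (z & (y -> ~y))) = ~1/2 = 1/2
z -> z = 1/2 -> 1/2 = 1/2
(z -> z) <-> y = 1/2 <-> 1/2 = 1/2
z -> ((z -> z) <-> y) = 1/2 -> 1/2 = 1/2
x <-> z = 1/2 <-> 1/2 = 1/2
x <-> x = 1/2 <-> 1/2 = 1/2
(x <-> z) -> (x <-> x) = 1/2 -> 1/2 = 1/2
(z -> ((z -> z) <-> y)) <-> ((x <-> z) -> (x <-> x)) = 1/2 <-> 1/2 = 1/2
~((~~y <-> z) <-> (z & (y -> ~y))) <-> ((z -> ((z -> z) <-> y)) <-> ((x <-> z) -> (x <-> x))) = 1/2 <-> 1/2 = 1/2

1/2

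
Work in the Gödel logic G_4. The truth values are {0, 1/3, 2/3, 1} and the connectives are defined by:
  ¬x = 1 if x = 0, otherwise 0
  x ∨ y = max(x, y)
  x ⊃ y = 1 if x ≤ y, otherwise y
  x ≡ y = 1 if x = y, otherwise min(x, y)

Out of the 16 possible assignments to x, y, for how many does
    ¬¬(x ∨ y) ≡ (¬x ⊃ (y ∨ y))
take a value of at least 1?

x = 0, y = 0 ↦ 1  ≥
x = 0, y = 1/3 ↦ 1/3  <
x = 0, y = 2/3 ↦ 2/3  <
x = 0, y = 1 ↦ 1  ≥
x = 1/3, y = 0 ↦ 1  ≥
x = 1/3, y = 1/3 ↦ 1  ≥
x = 1/3, y = 2/3 ↦ 1  ≥
x = 1/3, y = 1 ↦ 1  ≥
x = 2/3, y = 0 ↦ 1  ≥
x = 2/3, y = 1/3 ↦ 1  ≥
x = 2/3, y = 2/3 ↦ 1  ≥
x = 2/3, y = 1 ↦ 1  ≥
x = 1, y = 0 ↦ 1  ≥
x = 1, y = 1/3 ↦ 1  ≥
x = 1, y = 2/3 ↦ 1  ≥
x = 1, y = 1 ↦ 1  ≥
So 14 of the 16 assignments meet the threshold.

14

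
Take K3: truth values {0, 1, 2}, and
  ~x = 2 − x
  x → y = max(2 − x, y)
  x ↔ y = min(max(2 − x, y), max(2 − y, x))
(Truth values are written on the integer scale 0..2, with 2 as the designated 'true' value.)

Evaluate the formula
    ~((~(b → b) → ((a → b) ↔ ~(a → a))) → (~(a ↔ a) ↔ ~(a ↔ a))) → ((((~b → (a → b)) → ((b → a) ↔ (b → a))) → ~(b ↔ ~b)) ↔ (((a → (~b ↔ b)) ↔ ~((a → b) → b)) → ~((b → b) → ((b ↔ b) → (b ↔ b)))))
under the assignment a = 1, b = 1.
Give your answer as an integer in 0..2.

b → b = 1 → 1 = 1
~(b → b) = ~1 = 1
a → b = 1 → 1 = 1
a → a = 1 → 1 = 1
~(a → a) = ~1 = 1
(a → b) ↔ ~(a → a) = 1 ↔ 1 = 1
~(b → b) → ((a → b) ↔ ~(a → a)) = 1 → 1 = 1
a ↔ a = 1 ↔ 1 = 1
~(a ↔ a) = ~1 = 1
a ↔ a = 1 ↔ 1 = 1
~(a ↔ a) = ~1 = 1
~(a ↔ a) ↔ ~(a ↔ a) = 1 ↔ 1 = 1
(~(b → b) → ((a → b) ↔ ~(a → a))) → (~(a ↔ a) ↔ ~(a ↔ a)) = 1 → 1 = 1
~((~(b → b) → ((a → b) ↔ ~(a → a))) → (~(a ↔ a) ↔ ~(a ↔ a))) = ~1 = 1
~b = ~1 = 1
a → b = 1 → 1 = 1
~b → (a → b) = 1 → 1 = 1
b → a = 1 → 1 = 1
b → a = 1 → 1 = 1
(b → a) ↔ (b → a) = 1 ↔ 1 = 1
(~b → (a → b)) → ((b → a) ↔ (b → a)) = 1 → 1 = 1
~b = ~1 = 1
b ↔ ~b = 1 ↔ 1 = 1
~(b ↔ ~b) = ~1 = 1
((~b → (a → b)) → ((b → a) ↔ (b → a))) → ~(b ↔ ~b) = 1 → 1 = 1
~b = ~1 = 1
~b ↔ b = 1 ↔ 1 = 1
a → (~b ↔ b) = 1 → 1 = 1
a → b = 1 → 1 = 1
(a → b) → b = 1 → 1 = 1
~((a → b) → b) = ~1 = 1
(a → (~b ↔ b)) ↔ ~((a → b) → b) = 1 ↔ 1 = 1
b → b = 1 → 1 = 1
b ↔ b = 1 ↔ 1 = 1
b ↔ b = 1 ↔ 1 = 1
(b ↔ b) → (b ↔ b) = 1 → 1 = 1
(b → b) → ((b ↔ b) → (b ↔ b)) = 1 → 1 = 1
~((b → b) → ((b ↔ b) → (b ↔ b))) = ~1 = 1
((a → (~b ↔ b)) ↔ ~((a → b) → b)) → ~((b → b) → ((b ↔ b) → (b ↔ b))) = 1 → 1 = 1
(((~b → (a → b)) → ((b → a) ↔ (b → a))) → ~(b ↔ ~b)) ↔ (((a → (~b ↔ b)) ↔ ~((a → b) → b)) → ~((b → b) → ((b ↔ b) → (b ↔ b)))) = 1 ↔ 1 = 1
~((~(b → b) → ((a → b) ↔ ~(a → a))) → (~(a ↔ a) ↔ ~(a ↔ a))) → ((((~b → (a → b)) → ((b → a) ↔ (b → a))) → ~(b ↔ ~b)) ↔ (((a → (~b ↔ b)) ↔ ~((a → b) → b)) → ~((b → b) → ((b ↔ b) → (b ↔ b))))) = 1 → 1 = 1

1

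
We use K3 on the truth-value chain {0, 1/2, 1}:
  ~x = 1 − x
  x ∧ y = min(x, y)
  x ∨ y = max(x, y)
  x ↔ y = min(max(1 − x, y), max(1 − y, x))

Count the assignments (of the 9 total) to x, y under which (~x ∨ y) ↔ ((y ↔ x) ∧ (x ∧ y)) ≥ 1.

x = 0, y = 0 ↦ 0  <
x = 0, y = 1/2 ↦ 0  <
x = 0, y = 1 ↦ 0  <
x = 1/2, y = 0 ↦ 1/2  <
x = 1/2, y = 1/2 ↦ 1/2  <
x = 1/2, y = 1 ↦ 1/2  <
x = 1, y = 0 ↦ 1  ≥
x = 1, y = 1/2 ↦ 1/2  <
x = 1, y = 1 ↦ 1  ≥
So 2 of the 9 assignments meet the threshold.

2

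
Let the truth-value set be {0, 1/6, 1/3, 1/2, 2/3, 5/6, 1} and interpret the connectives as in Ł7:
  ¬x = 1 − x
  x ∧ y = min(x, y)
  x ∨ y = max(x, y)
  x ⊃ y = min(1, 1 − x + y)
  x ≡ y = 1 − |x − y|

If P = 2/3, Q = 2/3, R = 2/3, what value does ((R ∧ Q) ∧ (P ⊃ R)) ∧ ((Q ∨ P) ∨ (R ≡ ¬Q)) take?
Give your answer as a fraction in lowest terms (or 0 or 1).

R ∧ Q = 2/3 ∧ 2/3 = 2/3
P ⊃ R = 2/3 ⊃ 2/3 = 1
(R ∧ Q) ∧ (P ⊃ R) = 2/3 ∧ 1 = 2/3
Q ∨ P = 2/3 ∨ 2/3 = 2/3
¬Q = ¬2/3 = 1/3
R ≡ ¬Q = 2/3 ≡ 1/3 = 2/3
(Q ∨ P) ∨ (R ≡ ¬Q) = 2/3 ∨ 2/3 = 2/3
((R ∧ Q) ∧ (P ⊃ R)) ∧ ((Q ∨ P) ∨ (R ≡ ¬Q)) = 2/3 ∧ 2/3 = 2/3

2/3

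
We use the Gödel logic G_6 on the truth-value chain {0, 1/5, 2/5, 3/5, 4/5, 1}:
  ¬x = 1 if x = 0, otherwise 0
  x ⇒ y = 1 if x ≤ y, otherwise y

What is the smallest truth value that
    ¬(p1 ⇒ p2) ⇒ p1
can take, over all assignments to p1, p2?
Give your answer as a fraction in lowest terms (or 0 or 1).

1/5

Take p1 = 1/5, p2 = 0:
p1 ⇒ p2 = 1/5 ⇒ 0 = 0
¬(p1 ⇒ p2) = ¬0 = 1
¬(p1 ⇒ p2) ⇒ p1 = 1 ⇒ 1/5 = 1/5
No assignment yields a value below 1/5, so this is the minimum.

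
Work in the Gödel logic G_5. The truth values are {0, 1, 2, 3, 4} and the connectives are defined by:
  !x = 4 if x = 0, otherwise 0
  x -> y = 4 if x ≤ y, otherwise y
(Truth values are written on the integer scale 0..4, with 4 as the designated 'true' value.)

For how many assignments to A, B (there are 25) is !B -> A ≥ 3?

value 4: 21 assignments (counts)
value 3: 1 assignment (counts)
value 2: 1 assignment
value 1: 1 assignment
value 0: 1 assignment
So 22 of the 25 assignments meet the threshold.

22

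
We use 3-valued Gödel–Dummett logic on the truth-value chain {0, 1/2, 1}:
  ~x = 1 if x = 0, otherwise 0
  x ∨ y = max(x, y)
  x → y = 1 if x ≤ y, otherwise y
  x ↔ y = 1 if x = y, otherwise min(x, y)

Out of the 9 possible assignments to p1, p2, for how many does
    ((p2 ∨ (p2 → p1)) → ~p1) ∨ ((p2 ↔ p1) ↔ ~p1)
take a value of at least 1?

5

p1 = 0, p2 = 0 ↦ 1  ≥
p1 = 0, p2 = 1/2 ↦ 1  ≥
p1 = 0, p2 = 1 ↦ 1  ≥
p1 = 1/2, p2 = 0 ↦ 1  ≥
p1 = 1/2, p2 = 1/2 ↦ 0  <
p1 = 1/2, p2 = 1 ↦ 0  <
p1 = 1, p2 = 0 ↦ 1  ≥
p1 = 1, p2 = 1/2 ↦ 0  <
p1 = 1, p2 = 1 ↦ 0  <
So 5 of the 9 assignments meet the threshold.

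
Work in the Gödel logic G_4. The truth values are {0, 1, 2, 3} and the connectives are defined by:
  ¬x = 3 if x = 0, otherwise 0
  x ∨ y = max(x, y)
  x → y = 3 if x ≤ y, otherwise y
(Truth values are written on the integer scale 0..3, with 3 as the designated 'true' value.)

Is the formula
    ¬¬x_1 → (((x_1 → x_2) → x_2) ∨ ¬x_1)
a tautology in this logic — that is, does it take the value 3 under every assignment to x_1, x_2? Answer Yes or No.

Counterexample: take x_1 = 1, x_2 = 1.
¬x_1 = ¬1 = 0
¬¬x_1 = ¬0 = 3
x_1 → x_2 = 1 → 1 = 3
(x_1 → x_2) → x_2 = 3 → 1 = 1
¬x_1 = ¬1 = 0
((x_1 → x_2) → x_2) ∨ ¬x_1 = 1 ∨ 0 = 1
¬¬x_1 → (((x_1 → x_2) → x_2) ∨ ¬x_1) = 3 → 1 = 1
This gives 1 ≠ 3.

No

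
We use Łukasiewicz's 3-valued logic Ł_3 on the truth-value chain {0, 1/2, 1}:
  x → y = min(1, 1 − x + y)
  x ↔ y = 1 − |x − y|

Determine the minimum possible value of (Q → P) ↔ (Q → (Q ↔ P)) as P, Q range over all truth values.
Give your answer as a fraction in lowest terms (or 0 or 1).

Take P = 0, Q = 1/2:
Q → P = 1/2 → 0 = 1/2
Q ↔ P = 1/2 ↔ 0 = 1/2
Q → (Q ↔ P) = 1/2 → 1/2 = 1
(Q → P) ↔ (Q → (Q ↔ P)) = 1/2 ↔ 1 = 1/2
No assignment yields a value below 1/2, so this is the minimum.

1/2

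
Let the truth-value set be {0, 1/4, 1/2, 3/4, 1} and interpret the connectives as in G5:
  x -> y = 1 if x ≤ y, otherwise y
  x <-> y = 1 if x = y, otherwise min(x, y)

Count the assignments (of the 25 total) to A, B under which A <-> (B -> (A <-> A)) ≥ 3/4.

10

value 1: 5 assignments (counts)
value 3/4: 5 assignments (counts)
value 1/2: 5 assignments
value 1/4: 5 assignments
value 0: 5 assignments
So 10 of the 25 assignments meet the threshold.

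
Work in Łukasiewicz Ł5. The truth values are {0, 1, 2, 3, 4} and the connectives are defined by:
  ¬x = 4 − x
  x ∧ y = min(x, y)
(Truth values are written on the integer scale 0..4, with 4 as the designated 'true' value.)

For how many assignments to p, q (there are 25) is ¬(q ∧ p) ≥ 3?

16

value 4: 9 assignments (counts)
value 3: 7 assignments (counts)
value 2: 5 assignments
value 1: 3 assignments
value 0: 1 assignment
So 16 of the 25 assignments meet the threshold.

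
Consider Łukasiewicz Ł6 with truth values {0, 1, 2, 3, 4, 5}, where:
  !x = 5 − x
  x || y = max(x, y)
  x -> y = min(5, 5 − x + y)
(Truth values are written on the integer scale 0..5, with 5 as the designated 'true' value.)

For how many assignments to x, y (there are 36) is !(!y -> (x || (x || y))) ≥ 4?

2

value 5: 1 assignment (counts)
value 4: 1 assignment (counts)
value 3: 3 assignments
value 2: 2 assignments
value 1: 5 assignments
value 0: 24 assignments
So 2 of the 36 assignments meet the threshold.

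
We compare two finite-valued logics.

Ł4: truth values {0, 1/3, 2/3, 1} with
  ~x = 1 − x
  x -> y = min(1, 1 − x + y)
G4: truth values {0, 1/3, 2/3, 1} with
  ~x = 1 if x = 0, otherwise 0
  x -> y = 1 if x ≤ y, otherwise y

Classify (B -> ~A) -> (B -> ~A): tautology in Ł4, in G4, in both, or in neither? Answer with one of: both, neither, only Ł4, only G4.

In Ł4: every assignment gives 1 — tautology.
In G4: every assignment gives 1 — tautology.

both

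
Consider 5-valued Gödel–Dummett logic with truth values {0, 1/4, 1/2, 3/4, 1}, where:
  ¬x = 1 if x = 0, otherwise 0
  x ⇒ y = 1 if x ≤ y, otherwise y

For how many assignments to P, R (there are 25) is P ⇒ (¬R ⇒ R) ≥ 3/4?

21

value 1: 21 assignments (counts)
value 0: 4 assignments
So 21 of the 25 assignments meet the threshold.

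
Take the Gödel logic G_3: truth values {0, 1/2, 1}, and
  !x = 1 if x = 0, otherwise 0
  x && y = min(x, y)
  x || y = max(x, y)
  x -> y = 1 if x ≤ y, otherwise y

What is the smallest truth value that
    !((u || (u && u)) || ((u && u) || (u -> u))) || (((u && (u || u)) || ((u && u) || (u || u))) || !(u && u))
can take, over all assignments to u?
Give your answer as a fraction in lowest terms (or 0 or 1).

1/2

Take u = 1/2:
u && u = 1/2 && 1/2 = 1/2
u || (u && u) = 1/2 || 1/2 = 1/2
u && u = 1/2 && 1/2 = 1/2
u -> u = 1/2 -> 1/2 = 1
(u && u) || (u -> u) = 1/2 || 1 = 1
(u || (u && u)) || ((u && u) || (u -> u)) = 1/2 || 1 = 1
!((u || (u && u)) || ((u && u) || (u -> u))) = !1 = 0
u || u = 1/2 || 1/2 = 1/2
u && (u || u) = 1/2 && 1/2 = 1/2
u && u = 1/2 && 1/2 = 1/2
u || u = 1/2 || 1/2 = 1/2
(u && u) || (u || u) = 1/2 || 1/2 = 1/2
(u && (u || u)) || ((u && u) || (u || u)) = 1/2 || 1/2 = 1/2
u && u = 1/2 && 1/2 = 1/2
!(u && u) = !1/2 = 0
((u && (u || u)) || ((u && u) || (u || u))) || !(u && u) = 1/2 || 0 = 1/2
!((u || (u && u)) || ((u && u) || (u -> u))) || (((u && (u || u)) || ((u && u) || (u || u))) || !(u && u)) = 0 || 1/2 = 1/2
No assignment yields a value below 1/2, so this is the minimum.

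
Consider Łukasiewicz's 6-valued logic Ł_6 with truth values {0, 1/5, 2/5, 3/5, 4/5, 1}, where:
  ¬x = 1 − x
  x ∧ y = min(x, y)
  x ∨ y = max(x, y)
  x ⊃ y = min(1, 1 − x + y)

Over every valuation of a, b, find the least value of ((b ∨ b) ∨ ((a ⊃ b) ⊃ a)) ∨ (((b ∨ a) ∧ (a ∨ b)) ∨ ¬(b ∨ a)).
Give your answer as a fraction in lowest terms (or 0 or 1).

Take a = 0, b = 2/5:
b ∨ b = 2/5 ∨ 2/5 = 2/5
a ⊃ b = 0 ⊃ 2/5 = 1
(a ⊃ b) ⊃ a = 1 ⊃ 0 = 0
(b ∨ b) ∨ ((a ⊃ b) ⊃ a) = 2/5 ∨ 0 = 2/5
b ∨ a = 2/5 ∨ 0 = 2/5
a ∨ b = 0 ∨ 2/5 = 2/5
(b ∨ a) ∧ (a ∨ b) = 2/5 ∧ 2/5 = 2/5
b ∨ a = 2/5 ∨ 0 = 2/5
¬(b ∨ a) = ¬2/5 = 3/5
((b ∨ a) ∧ (a ∨ b)) ∨ ¬(b ∨ a) = 2/5 ∨ 3/5 = 3/5
((b ∨ b) ∨ ((a ⊃ b) ⊃ a)) ∨ (((b ∨ a) ∧ (a ∨ b)) ∨ ¬(b ∨ a)) = 2/5 ∨ 3/5 = 3/5
No assignment yields a value below 3/5, so this is the minimum.

3/5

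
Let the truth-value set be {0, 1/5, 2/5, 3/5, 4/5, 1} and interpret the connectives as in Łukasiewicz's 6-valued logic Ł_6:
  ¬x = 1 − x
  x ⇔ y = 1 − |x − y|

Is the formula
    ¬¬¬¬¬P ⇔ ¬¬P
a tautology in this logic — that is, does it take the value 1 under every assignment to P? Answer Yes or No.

No

Counterexample: take P = 0.
¬P = ¬0 = 1
¬¬P = ¬1 = 0
¬¬¬P = ¬0 = 1
¬¬¬¬P = ¬1 = 0
¬¬¬¬¬P = ¬0 = 1
¬P = ¬0 = 1
¬¬P = ¬1 = 0
¬¬¬¬¬P ⇔ ¬¬P = 1 ⇔ 0 = 0
This gives 0 ≠ 1.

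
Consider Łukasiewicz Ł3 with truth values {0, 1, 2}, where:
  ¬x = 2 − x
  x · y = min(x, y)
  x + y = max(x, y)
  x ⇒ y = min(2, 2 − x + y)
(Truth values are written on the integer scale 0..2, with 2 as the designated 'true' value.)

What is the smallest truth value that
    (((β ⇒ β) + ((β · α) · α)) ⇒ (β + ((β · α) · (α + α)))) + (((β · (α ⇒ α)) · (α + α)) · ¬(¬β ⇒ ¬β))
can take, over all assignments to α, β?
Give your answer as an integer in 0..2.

0

Take α = 0, β = 0:
β ⇒ β = 0 ⇒ 0 = 2
β · α = 0 · 0 = 0
(β · α) · α = 0 · 0 = 0
(β ⇒ β) + ((β · α) · α) = 2 + 0 = 2
β · α = 0 · 0 = 0
α + α = 0 + 0 = 0
(β · α) · (α + α) = 0 · 0 = 0
β + ((β · α) · (α + α)) = 0 + 0 = 0
((β ⇒ β) + ((β · α) · α)) ⇒ (β + ((β · α) · (α + α))) = 2 ⇒ 0 = 0
α ⇒ α = 0 ⇒ 0 = 2
β · (α ⇒ α) = 0 · 2 = 0
α + α = 0 + 0 = 0
(β · (α ⇒ α)) · (α + α) = 0 · 0 = 0
¬β = ¬0 = 2
¬β = ¬0 = 2
¬β ⇒ ¬β = 2 ⇒ 2 = 2
¬(¬β ⇒ ¬β) = ¬2 = 0
((β · (α ⇒ α)) · (α + α)) · ¬(¬β ⇒ ¬β) = 0 · 0 = 0
(((β ⇒ β) + ((β · α) · α)) ⇒ (β + ((β · α) · (α + α)))) + (((β · (α ⇒ α)) · (α + α)) · ¬(¬β ⇒ ¬β)) = 0 + 0 = 0
No assignment yields a value below 0, so this is the minimum.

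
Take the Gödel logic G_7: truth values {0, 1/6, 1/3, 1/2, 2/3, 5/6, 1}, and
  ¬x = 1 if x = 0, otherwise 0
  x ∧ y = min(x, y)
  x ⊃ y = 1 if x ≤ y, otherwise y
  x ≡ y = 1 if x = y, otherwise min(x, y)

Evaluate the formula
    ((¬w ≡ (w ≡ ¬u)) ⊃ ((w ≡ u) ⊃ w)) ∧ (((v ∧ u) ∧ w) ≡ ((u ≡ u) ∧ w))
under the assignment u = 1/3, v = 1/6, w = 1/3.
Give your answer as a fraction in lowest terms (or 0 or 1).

¬w = ¬1/3 = 0
¬u = ¬1/3 = 0
w ≡ ¬u = 1/3 ≡ 0 = 0
¬w ≡ (w ≡ ¬u) = 0 ≡ 0 = 1
w ≡ u = 1/3 ≡ 1/3 = 1
(w ≡ u) ⊃ w = 1 ⊃ 1/3 = 1/3
(¬w ≡ (w ≡ ¬u)) ⊃ ((w ≡ u) ⊃ w) = 1 ⊃ 1/3 = 1/3
v ∧ u = 1/6 ∧ 1/3 = 1/6
(v ∧ u) ∧ w = 1/6 ∧ 1/3 = 1/6
u ≡ u = 1/3 ≡ 1/3 = 1
(u ≡ u) ∧ w = 1 ∧ 1/3 = 1/3
((v ∧ u) ∧ w) ≡ ((u ≡ u) ∧ w) = 1/6 ≡ 1/3 = 1/6
((¬w ≡ (w ≡ ¬u)) ⊃ ((w ≡ u) ⊃ w)) ∧ (((v ∧ u) ∧ w) ≡ ((u ≡ u) ∧ w)) = 1/3 ∧ 1/6 = 1/6

1/6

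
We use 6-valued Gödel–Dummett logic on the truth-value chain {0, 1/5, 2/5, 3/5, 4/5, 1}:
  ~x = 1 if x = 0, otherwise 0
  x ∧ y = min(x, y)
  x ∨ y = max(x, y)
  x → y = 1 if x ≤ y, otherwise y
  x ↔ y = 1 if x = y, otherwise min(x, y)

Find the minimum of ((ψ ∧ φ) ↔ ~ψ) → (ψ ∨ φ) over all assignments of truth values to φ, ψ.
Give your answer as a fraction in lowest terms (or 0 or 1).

1/5

Take φ = 0, ψ = 1/5:
ψ ∧ φ = 1/5 ∧ 0 = 0
~ψ = ~1/5 = 0
(ψ ∧ φ) ↔ ~ψ = 0 ↔ 0 = 1
ψ ∨ φ = 1/5 ∨ 0 = 1/5
((ψ ∧ φ) ↔ ~ψ) → (ψ ∨ φ) = 1 → 1/5 = 1/5
No assignment yields a value below 1/5, so this is the minimum.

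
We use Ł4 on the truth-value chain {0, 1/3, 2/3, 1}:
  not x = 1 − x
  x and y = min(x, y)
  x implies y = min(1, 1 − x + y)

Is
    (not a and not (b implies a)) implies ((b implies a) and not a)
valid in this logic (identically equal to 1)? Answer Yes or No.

No

Counterexample: take a = 0, b = 2/3.
not a = not 0 = 1
b implies a = 2/3 implies 0 = 1/3
not (b implies a) = not 1/3 = 2/3
not a and not (b implies a) = 1 and 2/3 = 2/3
b implies a = 2/3 implies 0 = 1/3
not a = not 0 = 1
(b implies a) and not a = 1/3 and 1 = 1/3
(not a and not (b implies a)) implies ((b implies a) and not a) = 2/3 implies 1/3 = 2/3
This gives 2/3 ≠ 1.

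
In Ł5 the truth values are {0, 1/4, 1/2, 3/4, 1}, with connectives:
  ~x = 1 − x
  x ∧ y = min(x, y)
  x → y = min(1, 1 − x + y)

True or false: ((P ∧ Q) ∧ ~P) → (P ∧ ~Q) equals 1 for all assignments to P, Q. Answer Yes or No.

Counterexample: take P = 1/4, Q = 1.
P ∧ Q = 1/4 ∧ 1 = 1/4
~P = ~1/4 = 3/4
(P ∧ Q) ∧ ~P = 1/4 ∧ 3/4 = 1/4
~Q = ~1 = 0
P ∧ ~Q = 1/4 ∧ 0 = 0
((P ∧ Q) ∧ ~P) → (P ∧ ~Q) = 1/4 → 0 = 3/4
This gives 3/4 ≠ 1.

No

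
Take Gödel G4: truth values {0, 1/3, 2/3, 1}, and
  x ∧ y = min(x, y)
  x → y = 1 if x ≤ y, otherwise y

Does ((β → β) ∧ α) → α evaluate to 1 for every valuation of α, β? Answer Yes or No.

Yes

α = 0, β = 0 ↦ 1
α = 0, β = 1/3 ↦ 1
α = 0, β = 2/3 ↦ 1
α = 0, β = 1 ↦ 1
α = 1/3, β = 0 ↦ 1
α = 1/3, β = 1/3 ↦ 1
α = 1/3, β = 2/3 ↦ 1
α = 1/3, β = 1 ↦ 1
α = 2/3, β = 0 ↦ 1
α = 2/3, β = 1/3 ↦ 1
α = 2/3, β = 2/3 ↦ 1
α = 2/3, β = 1 ↦ 1
α = 1, β = 0 ↦ 1
α = 1, β = 1/3 ↦ 1
α = 1, β = 2/3 ↦ 1
α = 1, β = 1 ↦ 1
Every assignment gives a value ≥ 1.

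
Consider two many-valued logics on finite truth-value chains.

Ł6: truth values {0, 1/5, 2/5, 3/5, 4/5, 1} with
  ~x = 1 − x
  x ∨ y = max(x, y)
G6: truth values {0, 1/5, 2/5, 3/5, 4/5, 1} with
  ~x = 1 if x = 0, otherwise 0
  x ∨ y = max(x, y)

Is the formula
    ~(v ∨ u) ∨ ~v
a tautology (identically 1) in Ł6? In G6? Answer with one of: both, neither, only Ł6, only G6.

neither

In Ł6: at u = 0, v = 1/5 the value is 4/5 — not a tautology.
In G6: at u = 0, v = 1/5 the value is 0 — not a tautology.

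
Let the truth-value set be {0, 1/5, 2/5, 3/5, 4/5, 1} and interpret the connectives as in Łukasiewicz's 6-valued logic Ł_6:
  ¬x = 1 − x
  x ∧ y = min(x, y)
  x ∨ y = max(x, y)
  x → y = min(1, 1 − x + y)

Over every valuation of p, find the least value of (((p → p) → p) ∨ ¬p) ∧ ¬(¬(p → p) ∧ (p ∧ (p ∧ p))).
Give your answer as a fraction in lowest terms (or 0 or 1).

3/5

Take p = 2/5:
p → p = 2/5 → 2/5 = 1
(p → p) → p = 1 → 2/5 = 2/5
¬p = ¬2/5 = 3/5
((p → p) → p) ∨ ¬p = 2/5 ∨ 3/5 = 3/5
p → p = 2/5 → 2/5 = 1
¬(p → p) = ¬1 = 0
p ∧ p = 2/5 ∧ 2/5 = 2/5
p ∧ (p ∧ p) = 2/5 ∧ 2/5 = 2/5
¬(p → p) ∧ (p ∧ (p ∧ p)) = 0 ∧ 2/5 = 0
¬(¬(p → p) ∧ (p ∧ (p ∧ p))) = ¬0 = 1
(((p → p) → p) ∨ ¬p) ∧ ¬(¬(p → p) ∧ (p ∧ (p ∧ p))) = 3/5 ∧ 1 = 3/5
No assignment yields a value below 3/5, so this is the minimum.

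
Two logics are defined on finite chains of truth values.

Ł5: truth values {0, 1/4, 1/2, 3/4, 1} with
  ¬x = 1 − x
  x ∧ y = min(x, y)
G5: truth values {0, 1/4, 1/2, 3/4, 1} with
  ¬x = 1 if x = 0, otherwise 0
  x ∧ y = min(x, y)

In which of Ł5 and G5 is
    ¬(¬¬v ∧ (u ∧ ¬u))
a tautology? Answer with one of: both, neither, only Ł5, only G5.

In Ł5: at u = 1/4, v = 1/4 the value is 3/4 — not a tautology.
In G5: every assignment gives 1 — tautology.

only G5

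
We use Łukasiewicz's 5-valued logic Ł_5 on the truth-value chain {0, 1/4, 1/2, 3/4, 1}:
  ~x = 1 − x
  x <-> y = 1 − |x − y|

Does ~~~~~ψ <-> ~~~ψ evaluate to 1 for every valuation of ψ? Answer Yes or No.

Yes

ψ = 0 ↦ 1
ψ = 1/4 ↦ 1
ψ = 1/2 ↦ 1
ψ = 3/4 ↦ 1
ψ = 1 ↦ 1
Every assignment gives a value ≥ 1.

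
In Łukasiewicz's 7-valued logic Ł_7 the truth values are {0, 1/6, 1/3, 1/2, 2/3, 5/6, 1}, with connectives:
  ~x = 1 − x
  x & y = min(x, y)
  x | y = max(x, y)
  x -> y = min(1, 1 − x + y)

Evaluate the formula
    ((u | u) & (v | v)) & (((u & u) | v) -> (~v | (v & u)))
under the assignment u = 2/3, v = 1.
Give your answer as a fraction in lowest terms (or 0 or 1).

u | u = 2/3 | 2/3 = 2/3
v | v = 1 | 1 = 1
(u | u) & (v | v) = 2/3 & 1 = 2/3
u & u = 2/3 & 2/3 = 2/3
(u & u) | v = 2/3 | 1 = 1
~v = ~1 = 0
v & u = 1 & 2/3 = 2/3
~v | (v & u) = 0 | 2/3 = 2/3
((u & u) | v) -> (~v | (v & u)) = 1 -> 2/3 = 2/3
((u | u) & (v | v)) & (((u & u) | v) -> (~v | (v & u))) = 2/3 & 2/3 = 2/3

2/3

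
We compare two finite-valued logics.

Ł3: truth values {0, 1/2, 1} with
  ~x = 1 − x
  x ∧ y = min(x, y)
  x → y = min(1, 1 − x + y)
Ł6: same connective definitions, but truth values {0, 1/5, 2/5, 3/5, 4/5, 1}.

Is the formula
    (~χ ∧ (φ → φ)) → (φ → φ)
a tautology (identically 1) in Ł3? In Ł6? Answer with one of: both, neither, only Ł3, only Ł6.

both

In Ł3: every assignment gives 1 — tautology.
In Ł6: every assignment gives 1 — tautology.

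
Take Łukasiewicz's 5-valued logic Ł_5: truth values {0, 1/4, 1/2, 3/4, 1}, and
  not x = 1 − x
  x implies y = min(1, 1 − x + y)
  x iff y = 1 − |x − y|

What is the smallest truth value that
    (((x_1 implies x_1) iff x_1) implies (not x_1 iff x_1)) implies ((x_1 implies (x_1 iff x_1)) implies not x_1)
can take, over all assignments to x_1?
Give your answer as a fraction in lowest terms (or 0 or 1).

1/2

Take x_1 = 1/2:
x_1 implies x_1 = 1/2 implies 1/2 = 1
(x_1 implies x_1) iff x_1 = 1 iff 1/2 = 1/2
not x_1 = not 1/2 = 1/2
not x_1 iff x_1 = 1/2 iff 1/2 = 1
((x_1 implies x_1) iff x_1) implies (not x_1 iff x_1) = 1/2 implies 1 = 1
x_1 iff x_1 = 1/2 iff 1/2 = 1
x_1 implies (x_1 iff x_1) = 1/2 implies 1 = 1
not x_1 = not 1/2 = 1/2
(x_1 implies (x_1 iff x_1)) implies not x_1 = 1 implies 1/2 = 1/2
(((x_1 implies x_1) iff x_1) implies (not x_1 iff x_1)) implies ((x_1 implies (x_1 iff x_1)) implies not x_1) = 1 implies 1/2 = 1/2
No assignment yields a value below 1/2, so this is the minimum.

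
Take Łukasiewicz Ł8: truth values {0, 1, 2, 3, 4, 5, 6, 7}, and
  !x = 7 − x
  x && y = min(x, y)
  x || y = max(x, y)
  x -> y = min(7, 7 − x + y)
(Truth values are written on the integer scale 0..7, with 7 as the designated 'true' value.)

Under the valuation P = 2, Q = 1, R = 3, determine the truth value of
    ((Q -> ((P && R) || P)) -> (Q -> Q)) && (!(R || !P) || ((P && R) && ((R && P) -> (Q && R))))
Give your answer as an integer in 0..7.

P && R = 2 && 3 = 2
(P && R) || P = 2 || 2 = 2
Q -> ((P && R) || P) = 1 -> 2 = 7
Q -> Q = 1 -> 1 = 7
(Q -> ((P && R) || P)) -> (Q -> Q) = 7 -> 7 = 7
!P = !2 = 5
R || !P = 3 || 5 = 5
!(R || !P) = !5 = 2
P && R = 2 && 3 = 2
R && P = 3 && 2 = 2
Q && R = 1 && 3 = 1
(R && P) -> (Q && R) = 2 -> 1 = 6
(P && R) && ((R && P) -> (Q && R)) = 2 && 6 = 2
!(R || !P) || ((P && R) && ((R && P) -> (Q && R))) = 2 || 2 = 2
((Q -> ((P && R) || P)) -> (Q -> Q)) && (!(R || !P) || ((P && R) && ((R && P) -> (Q && R)))) = 7 && 2 = 2

2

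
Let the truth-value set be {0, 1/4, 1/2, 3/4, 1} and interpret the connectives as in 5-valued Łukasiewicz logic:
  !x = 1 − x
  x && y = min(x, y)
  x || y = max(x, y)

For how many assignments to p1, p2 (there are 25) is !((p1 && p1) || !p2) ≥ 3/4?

4

value 1: 1 assignment (counts)
value 3/4: 3 assignments (counts)
value 1/2: 5 assignments
value 1/4: 7 assignments
value 0: 9 assignments
So 4 of the 25 assignments meet the threshold.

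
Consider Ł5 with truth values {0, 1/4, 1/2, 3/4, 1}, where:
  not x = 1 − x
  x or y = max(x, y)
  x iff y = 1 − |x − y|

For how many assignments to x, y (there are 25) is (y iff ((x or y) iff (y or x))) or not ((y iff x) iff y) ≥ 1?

6

value 1: 6 assignments (counts)
value 3/4: 7 assignments
value 1/2: 8 assignments
value 1/4: 3 assignments
value 0: 1 assignment
So 6 of the 25 assignments meet the threshold.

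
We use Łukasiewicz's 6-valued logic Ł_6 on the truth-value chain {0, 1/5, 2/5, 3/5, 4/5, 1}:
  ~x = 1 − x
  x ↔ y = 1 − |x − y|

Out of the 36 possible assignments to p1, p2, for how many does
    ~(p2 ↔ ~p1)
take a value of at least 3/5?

value 1: 2 assignments (counts)
value 4/5: 4 assignments (counts)
value 3/5: 6 assignments (counts)
value 2/5: 8 assignments
value 1/5: 10 assignments
value 0: 6 assignments
So 12 of the 36 assignments meet the threshold.

12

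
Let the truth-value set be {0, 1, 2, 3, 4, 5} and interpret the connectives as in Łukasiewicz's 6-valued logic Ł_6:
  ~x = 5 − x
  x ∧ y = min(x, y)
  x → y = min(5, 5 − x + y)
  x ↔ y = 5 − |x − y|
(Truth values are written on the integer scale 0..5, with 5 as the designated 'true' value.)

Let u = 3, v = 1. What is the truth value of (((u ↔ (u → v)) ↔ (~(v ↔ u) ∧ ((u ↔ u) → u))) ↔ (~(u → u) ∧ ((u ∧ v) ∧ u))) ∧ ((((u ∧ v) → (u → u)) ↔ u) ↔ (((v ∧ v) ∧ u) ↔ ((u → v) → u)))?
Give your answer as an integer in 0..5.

u → v = 3 → 1 = 3
u ↔ (u → v) = 3 ↔ 3 = 5
v ↔ u = 1 ↔ 3 = 3
~(v ↔ u) = ~3 = 2
u ↔ u = 3 ↔ 3 = 5
(u ↔ u) → u = 5 → 3 = 3
~(v ↔ u) ∧ ((u ↔ u) → u) = 2 ∧ 3 = 2
(u ↔ (u → v)) ↔ (~(v ↔ u) ∧ ((u ↔ u) → u)) = 5 ↔ 2 = 2
u → u = 3 → 3 = 5
~(u → u) = ~5 = 0
u ∧ v = 3 ∧ 1 = 1
(u ∧ v) ∧ u = 1 ∧ 3 = 1
~(u → u) ∧ ((u ∧ v) ∧ u) = 0 ∧ 1 = 0
((u ↔ (u → v)) ↔ (~(v ↔ u) ∧ ((u ↔ u) → u))) ↔ (~(u → u) ∧ ((u ∧ v) ∧ u)) = 2 ↔ 0 = 3
u ∧ v = 3 ∧ 1 = 1
u → u = 3 → 3 = 5
(u ∧ v) → (u → u) = 1 → 5 = 5
((u ∧ v) → (u → u)) ↔ u = 5 ↔ 3 = 3
v ∧ v = 1 ∧ 1 = 1
(v ∧ v) ∧ u = 1 ∧ 3 = 1
u → v = 3 → 1 = 3
(u → v) → u = 3 → 3 = 5
((v ∧ v) ∧ u) ↔ ((u → v) → u) = 1 ↔ 5 = 1
(((u ∧ v) → (u → u)) ↔ u) ↔ (((v ∧ v) ∧ u) ↔ ((u → v) → u)) = 3 ↔ 1 = 3
(((u ↔ (u → v)) ↔ (~(v ↔ u) ∧ ((u ↔ u) → u))) ↔ (~(u → u) ∧ ((u ∧ v) ∧ u))) ∧ ((((u ∧ v) → (u → u)) ↔ u) ↔ (((v ∧ v) ∧ u) ↔ ((u → v) → u))) = 3 ∧ 3 = 3

3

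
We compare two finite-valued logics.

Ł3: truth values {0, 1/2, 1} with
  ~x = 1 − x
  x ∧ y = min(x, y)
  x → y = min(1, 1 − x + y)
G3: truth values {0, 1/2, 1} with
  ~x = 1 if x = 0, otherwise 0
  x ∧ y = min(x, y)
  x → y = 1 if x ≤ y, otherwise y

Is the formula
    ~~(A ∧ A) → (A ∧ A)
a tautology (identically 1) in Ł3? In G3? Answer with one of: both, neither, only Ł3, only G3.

In Ł3: every assignment gives 1 — tautology.
In G3: at A = 1/2 the value is 1/2 — not a tautology.

only Ł3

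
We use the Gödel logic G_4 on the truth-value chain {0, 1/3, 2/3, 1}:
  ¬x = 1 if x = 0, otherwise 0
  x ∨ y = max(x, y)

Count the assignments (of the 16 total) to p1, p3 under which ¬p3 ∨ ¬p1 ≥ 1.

p1 = 0, p3 = 0 ↦ 1  ≥
p1 = 0, p3 = 1/3 ↦ 1  ≥
p1 = 0, p3 = 2/3 ↦ 1  ≥
p1 = 0, p3 = 1 ↦ 1  ≥
p1 = 1/3, p3 = 0 ↦ 1  ≥
p1 = 1/3, p3 = 1/3 ↦ 0  <
p1 = 1/3, p3 = 2/3 ↦ 0  <
p1 = 1/3, p3 = 1 ↦ 0  <
p1 = 2/3, p3 = 0 ↦ 1  ≥
p1 = 2/3, p3 = 1/3 ↦ 0  <
p1 = 2/3, p3 = 2/3 ↦ 0  <
p1 = 2/3, p3 = 1 ↦ 0  <
p1 = 1, p3 = 0 ↦ 1  ≥
p1 = 1, p3 = 1/3 ↦ 0  <
p1 = 1, p3 = 2/3 ↦ 0  <
p1 = 1, p3 = 1 ↦ 0  <
So 7 of the 16 assignments meet the threshold.

7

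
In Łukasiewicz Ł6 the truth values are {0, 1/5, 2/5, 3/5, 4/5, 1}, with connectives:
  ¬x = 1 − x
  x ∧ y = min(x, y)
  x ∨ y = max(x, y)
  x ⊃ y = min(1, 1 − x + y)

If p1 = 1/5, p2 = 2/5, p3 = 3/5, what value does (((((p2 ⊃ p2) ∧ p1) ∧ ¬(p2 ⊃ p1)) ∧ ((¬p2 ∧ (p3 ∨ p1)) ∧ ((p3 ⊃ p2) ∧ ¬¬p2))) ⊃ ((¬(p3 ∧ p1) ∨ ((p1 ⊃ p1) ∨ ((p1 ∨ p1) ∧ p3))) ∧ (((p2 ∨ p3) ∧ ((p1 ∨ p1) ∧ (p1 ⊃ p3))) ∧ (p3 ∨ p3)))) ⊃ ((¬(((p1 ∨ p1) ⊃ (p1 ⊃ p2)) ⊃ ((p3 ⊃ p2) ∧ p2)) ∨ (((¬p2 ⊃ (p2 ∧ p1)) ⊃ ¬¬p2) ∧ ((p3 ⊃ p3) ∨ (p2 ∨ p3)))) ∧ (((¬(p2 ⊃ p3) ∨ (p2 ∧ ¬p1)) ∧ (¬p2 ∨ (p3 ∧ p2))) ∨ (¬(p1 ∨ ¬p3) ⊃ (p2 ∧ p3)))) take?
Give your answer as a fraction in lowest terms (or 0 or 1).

4/5

p2 ⊃ p2 = 2/5 ⊃ 2/5 = 1
(p2 ⊃ p2) ∧ p1 = 1 ∧ 1/5 = 1/5
p2 ⊃ p1 = 2/5 ⊃ 1/5 = 4/5
¬(p2 ⊃ p1) = ¬4/5 = 1/5
((p2 ⊃ p2) ∧ p1) ∧ ¬(p2 ⊃ p1) = 1/5 ∧ 1/5 = 1/5
¬p2 = ¬2/5 = 3/5
p3 ∨ p1 = 3/5 ∨ 1/5 = 3/5
¬p2 ∧ (p3 ∨ p1) = 3/5 ∧ 3/5 = 3/5
p3 ⊃ p2 = 3/5 ⊃ 2/5 = 4/5
¬p2 = ¬2/5 = 3/5
¬¬p2 = ¬3/5 = 2/5
(p3 ⊃ p2) ∧ ¬¬p2 = 4/5 ∧ 2/5 = 2/5
(¬p2 ∧ (p3 ∨ p1)) ∧ ((p3 ⊃ p2) ∧ ¬¬p2) = 3/5 ∧ 2/5 = 2/5
(((p2 ⊃ p2) ∧ p1) ∧ ¬(p2 ⊃ p1)) ∧ ((¬p2 ∧ (p3 ∨ p1)) ∧ ((p3 ⊃ p2) ∧ ¬¬p2)) = 1/5 ∧ 2/5 = 1/5
p3 ∧ p1 = 3/5 ∧ 1/5 = 1/5
¬(p3 ∧ p1) = ¬1/5 = 4/5
p1 ⊃ p1 = 1/5 ⊃ 1/5 = 1
p1 ∨ p1 = 1/5 ∨ 1/5 = 1/5
(p1 ∨ p1) ∧ p3 = 1/5 ∧ 3/5 = 1/5
(p1 ⊃ p1) ∨ ((p1 ∨ p1) ∧ p3) = 1 ∨ 1/5 = 1
¬(p3 ∧ p1) ∨ ((p1 ⊃ p1) ∨ ((p1 ∨ p1) ∧ p3)) = 4/5 ∨ 1 = 1
p2 ∨ p3 = 2/5 ∨ 3/5 = 3/5
p1 ∨ p1 = 1/5 ∨ 1/5 = 1/5
p1 ⊃ p3 = 1/5 ⊃ 3/5 = 1
(p1 ∨ p1) ∧ (p1 ⊃ p3) = 1/5 ∧ 1 = 1/5
(p2 ∨ p3) ∧ ((p1 ∨ p1) ∧ (p1 ⊃ p3)) = 3/5 ∧ 1/5 = 1/5
p3 ∨ p3 = 3/5 ∨ 3/5 = 3/5
((p2 ∨ p3) ∧ ((p1 ∨ p1) ∧ (p1 ⊃ p3))) ∧ (p3 ∨ p3) = 1/5 ∧ 3/5 = 1/5
(¬(p3 ∧ p1) ∨ ((p1 ⊃ p1) ∨ ((p1 ∨ p1) ∧ p3))) ∧ (((p2 ∨ p3) ∧ ((p1 ∨ p1) ∧ (p1 ⊃ p3))) ∧ (p3 ∨ p3)) = 1 ∧ 1/5 = 1/5
((((p2 ⊃ p2) ∧ p1) ∧ ¬(p2 ⊃ p1)) ∧ ((¬p2 ∧ (p3 ∨ p1)) ∧ ((p3 ⊃ p2) ∧ ¬¬p2))) ⊃ ((¬(p3 ∧ p1) ∨ ((p1 ⊃ p1) ∨ ((p1 ∨ p1) ∧ p3))) ∧ (((p2 ∨ p3) ∧ ((p1 ∨ p1) ∧ (p1 ⊃ p3))) ∧ (p3 ∨ p3))) = 1/5 ⊃ 1/5 = 1
p1 ∨ p1 = 1/5 ∨ 1/5 = 1/5
p1 ⊃ p2 = 1/5 ⊃ 2/5 = 1
(p1 ∨ p1) ⊃ (p1 ⊃ p2) = 1/5 ⊃ 1 = 1
p3 ⊃ p2 = 3/5 ⊃ 2/5 = 4/5
(p3 ⊃ p2) ∧ p2 = 4/5 ∧ 2/5 = 2/5
((p1 ∨ p1) ⊃ (p1 ⊃ p2)) ⊃ ((p3 ⊃ p2) ∧ p2) = 1 ⊃ 2/5 = 2/5
¬(((p1 ∨ p1) ⊃ (p1 ⊃ p2)) ⊃ ((p3 ⊃ p2) ∧ p2)) = ¬2/5 = 3/5
¬p2 = ¬2/5 = 3/5
p2 ∧ p1 = 2/5 ∧ 1/5 = 1/5
¬p2 ⊃ (p2 ∧ p1) = 3/5 ⊃ 1/5 = 3/5
¬p2 = ¬2/5 = 3/5
¬¬p2 = ¬3/5 = 2/5
(¬p2 ⊃ (p2 ∧ p1)) ⊃ ¬¬p2 = 3/5 ⊃ 2/5 = 4/5
p3 ⊃ p3 = 3/5 ⊃ 3/5 = 1
p2 ∨ p3 = 2/5 ∨ 3/5 = 3/5
(p3 ⊃ p3) ∨ (p2 ∨ p3) = 1 ∨ 3/5 = 1
((¬p2 ⊃ (p2 ∧ p1)) ⊃ ¬¬p2) ∧ ((p3 ⊃ p3) ∨ (p2 ∨ p3)) = 4/5 ∧ 1 = 4/5
¬(((p1 ∨ p1) ⊃ (p1 ⊃ p2)) ⊃ ((p3 ⊃ p2) ∧ p2)) ∨ (((¬p2 ⊃ (p2 ∧ p1)) ⊃ ¬¬p2) ∧ ((p3 ⊃ p3) ∨ (p2 ∨ p3))) = 3/5 ∨ 4/5 = 4/5
p2 ⊃ p3 = 2/5 ⊃ 3/5 = 1
¬(p2 ⊃ p3) = ¬1 = 0
¬p1 = ¬1/5 = 4/5
p2 ∧ ¬p1 = 2/5 ∧ 4/5 = 2/5
¬(p2 ⊃ p3) ∨ (p2 ∧ ¬p1) = 0 ∨ 2/5 = 2/5
¬p2 = ¬2/5 = 3/5
p3 ∧ p2 = 3/5 ∧ 2/5 = 2/5
¬p2 ∨ (p3 ∧ p2) = 3/5 ∨ 2/5 = 3/5
(¬(p2 ⊃ p3) ∨ (p2 ∧ ¬p1)) ∧ (¬p2 ∨ (p3 ∧ p2)) = 2/5 ∧ 3/5 = 2/5
¬p3 = ¬3/5 = 2/5
p1 ∨ ¬p3 = 1/5 ∨ 2/5 = 2/5
¬(p1 ∨ ¬p3) = ¬2/5 = 3/5
p2 ∧ p3 = 2/5 ∧ 3/5 = 2/5
¬(p1 ∨ ¬p3) ⊃ (p2 ∧ p3) = 3/5 ⊃ 2/5 = 4/5
((¬(p2 ⊃ p3) ∨ (p2 ∧ ¬p1)) ∧ (¬p2 ∨ (p3 ∧ p2))) ∨ (¬(p1 ∨ ¬p3) ⊃ (p2 ∧ p3)) = 2/5 ∨ 4/5 = 4/5
(¬(((p1 ∨ p1) ⊃ (p1 ⊃ p2)) ⊃ ((p3 ⊃ p2) ∧ p2)) ∨ (((¬p2 ⊃ (p2 ∧ p1)) ⊃ ¬¬p2) ∧ ((p3 ⊃ p3) ∨ (p2 ∨ p3)))) ∧ (((¬(p2 ⊃ p3) ∨ (p2 ∧ ¬p1)) ∧ (¬p2 ∨ (p3 ∧ p2))) ∨ (¬(p1 ∨ ¬p3) ⊃ (p2 ∧ p3))) = 4/5 ∧ 4/5 = 4/5
(((((p2 ⊃ p2) ∧ p1) ∧ ¬(p2 ⊃ p1)) ∧ ((¬p2 ∧ (p3 ∨ p1)) ∧ ((p3 ⊃ p2) ∧ ¬¬p2))) ⊃ ((¬(p3 ∧ p1) ∨ ((p1 ⊃ p1) ∨ ((p1 ∨ p1) ∧ p3))) ∧ (((p2 ∨ p3) ∧ ((p1 ∨ p1) ∧ (p1 ⊃ p3))) ∧ (p3 ∨ p3)))) ⊃ ((¬(((p1 ∨ p1) ⊃ (p1 ⊃ p2)) ⊃ ((p3 ⊃ p2) ∧ p2)) ∨ (((¬p2 ⊃ (p2 ∧ p1)) ⊃ ¬¬p2) ∧ ((p3 ⊃ p3) ∨ (p2 ∨ p3)))) ∧ (((¬(p2 ⊃ p3) ∨ (p2 ∧ ¬p1)) ∧ (¬p2 ∨ (p3 ∧ p2))) ∨ (¬(p1 ∨ ¬p3) ⊃ (p2 ∧ p3)))) = 1 ⊃ 4/5 = 4/5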